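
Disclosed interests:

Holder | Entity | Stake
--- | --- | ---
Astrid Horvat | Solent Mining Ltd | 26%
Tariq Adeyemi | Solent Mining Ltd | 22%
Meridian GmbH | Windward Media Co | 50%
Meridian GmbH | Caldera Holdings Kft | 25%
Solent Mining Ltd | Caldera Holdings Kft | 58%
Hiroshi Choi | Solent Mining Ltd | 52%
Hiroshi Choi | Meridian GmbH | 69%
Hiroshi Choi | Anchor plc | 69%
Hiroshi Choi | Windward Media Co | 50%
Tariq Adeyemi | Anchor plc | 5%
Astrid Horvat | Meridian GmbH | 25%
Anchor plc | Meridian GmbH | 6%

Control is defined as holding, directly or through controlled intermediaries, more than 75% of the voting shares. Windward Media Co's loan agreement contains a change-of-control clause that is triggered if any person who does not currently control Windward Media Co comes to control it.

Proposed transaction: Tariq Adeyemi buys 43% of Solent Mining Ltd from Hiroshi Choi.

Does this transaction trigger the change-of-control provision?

No

The purchase adds only to Tariq's holdings (Hiroshi's stake shrinks), so Tariq is the only person who could newly come to control Windward.
Tariq's largest direct stake is 22% in Solent, which does not meet the threshold, so Tariq controls no company.
Neither Tariq nor any entity Tariq controls holds any voting interest in Windward.
So before the transaction, Tariq does not control Windward.
After the purchase, Tariq's direct stake in Solent rises to 22% + 43% = 65%, and Hiroshi's stake falls to 9%.
Tariq's side now holds 65% of Solent, not > 75%, so Tariq still does not control Solent.
After the transaction, neither Tariq nor any entity Tariq controls holds a voting interest in Windward, so Tariq still does not control it.
No new person acquires control, so the clause is not triggered.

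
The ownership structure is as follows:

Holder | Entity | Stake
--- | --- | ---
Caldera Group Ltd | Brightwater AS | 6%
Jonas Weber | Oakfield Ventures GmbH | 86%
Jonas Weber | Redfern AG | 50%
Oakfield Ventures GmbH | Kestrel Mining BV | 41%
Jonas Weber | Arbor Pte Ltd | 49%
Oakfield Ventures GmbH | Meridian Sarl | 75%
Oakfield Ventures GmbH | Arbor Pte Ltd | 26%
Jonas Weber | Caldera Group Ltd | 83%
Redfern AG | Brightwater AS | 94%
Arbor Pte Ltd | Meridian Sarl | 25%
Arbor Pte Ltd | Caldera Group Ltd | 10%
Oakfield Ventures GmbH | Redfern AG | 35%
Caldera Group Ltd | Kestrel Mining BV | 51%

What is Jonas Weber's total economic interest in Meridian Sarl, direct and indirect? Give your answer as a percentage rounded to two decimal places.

82.34%

Jonas reaches Meridian along 3 paths.
Via Oakfield: 86% × 75% = 64.5%.
Via Oakfield → Arbor: 86% × 26% × 25% = 5.59%.
Via Arbor: 49% × 25% = 12.25%.
Total: 64.5% + 5.59% + 12.25% = 82.34%.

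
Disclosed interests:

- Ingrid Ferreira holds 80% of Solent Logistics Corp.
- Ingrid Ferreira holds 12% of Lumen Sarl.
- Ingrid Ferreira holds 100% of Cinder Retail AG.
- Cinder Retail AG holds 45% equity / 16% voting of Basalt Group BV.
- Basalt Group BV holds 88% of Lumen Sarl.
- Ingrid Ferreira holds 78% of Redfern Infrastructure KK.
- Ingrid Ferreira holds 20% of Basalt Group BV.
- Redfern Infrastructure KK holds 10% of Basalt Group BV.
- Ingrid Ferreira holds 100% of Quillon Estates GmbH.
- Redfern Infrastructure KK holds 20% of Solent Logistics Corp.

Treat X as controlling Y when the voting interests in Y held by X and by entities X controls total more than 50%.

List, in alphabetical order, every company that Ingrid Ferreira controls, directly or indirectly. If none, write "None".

Cinder Retail AG, Quillon Estates GmbH, Redfern Infrastructure KK, Solent Logistics Corp

Ingrid holds 78% of Redfern, so Ingrid controls Redfern.
Ingrid holds 100% of Cinder, so Ingrid controls Cinder.
Redfern and Ingrid together hold 20% + 80% = 100% of Solent, so Ingrid controls Solent.
Ingrid holds 100% of Quillon, so Ingrid controls Quillon.
No other company's threshold is met.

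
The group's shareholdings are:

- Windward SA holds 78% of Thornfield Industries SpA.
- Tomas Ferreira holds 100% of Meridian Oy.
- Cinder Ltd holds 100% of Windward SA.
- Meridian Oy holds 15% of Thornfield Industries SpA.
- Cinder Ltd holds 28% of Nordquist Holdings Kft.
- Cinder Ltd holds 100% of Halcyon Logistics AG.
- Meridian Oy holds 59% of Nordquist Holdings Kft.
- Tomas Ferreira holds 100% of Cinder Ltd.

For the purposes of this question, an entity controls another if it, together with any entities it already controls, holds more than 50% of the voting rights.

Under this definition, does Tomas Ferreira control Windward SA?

Tomas holds 100% of Cinder, so Tomas controls Cinder.
Cinder holds 100% of Windward, so Tomas controls Windward.

Yes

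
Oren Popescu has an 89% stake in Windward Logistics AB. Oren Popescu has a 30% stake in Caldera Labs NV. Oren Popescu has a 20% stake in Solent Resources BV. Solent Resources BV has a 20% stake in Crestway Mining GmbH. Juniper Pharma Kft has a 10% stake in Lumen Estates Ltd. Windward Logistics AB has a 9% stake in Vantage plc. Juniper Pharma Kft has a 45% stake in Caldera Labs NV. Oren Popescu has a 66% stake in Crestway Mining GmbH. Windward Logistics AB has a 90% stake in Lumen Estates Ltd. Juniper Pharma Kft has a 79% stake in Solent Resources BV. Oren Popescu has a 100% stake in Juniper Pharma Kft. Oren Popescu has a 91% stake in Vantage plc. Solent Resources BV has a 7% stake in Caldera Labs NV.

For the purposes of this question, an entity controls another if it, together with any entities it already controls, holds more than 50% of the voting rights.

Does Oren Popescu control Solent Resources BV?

Yes

Oren holds 100% of Juniper, so Oren controls Juniper.
Oren and Juniper together hold 20% + 79% = 99% of Solent, so Oren controls Solent.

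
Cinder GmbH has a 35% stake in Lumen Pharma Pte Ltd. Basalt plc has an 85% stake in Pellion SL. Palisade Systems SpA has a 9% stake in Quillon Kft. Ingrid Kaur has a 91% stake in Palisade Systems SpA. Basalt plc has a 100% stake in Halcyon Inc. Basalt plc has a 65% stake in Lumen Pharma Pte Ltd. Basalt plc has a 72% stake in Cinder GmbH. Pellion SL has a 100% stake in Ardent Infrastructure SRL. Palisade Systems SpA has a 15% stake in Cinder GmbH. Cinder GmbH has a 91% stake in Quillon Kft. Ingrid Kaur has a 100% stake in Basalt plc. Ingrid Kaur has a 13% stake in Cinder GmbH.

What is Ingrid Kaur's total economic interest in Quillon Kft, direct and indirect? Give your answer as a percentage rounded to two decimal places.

97.96%

Ingrid reaches Quillon along 4 paths.
Via Palisade: 91% × 9% = 8.19%.
Via Palisade → Cinder: 91% × 15% × 91% = 12.4215%.
Via Cinder: 13% × 91% = 11.83%.
Via Basalt → Cinder: 100% × 72% × 91% = 65.52%.
Total: 8.19% + 12.4215% + 11.83% + 65.52% = 97.9615%.
Rounded: 97.96%.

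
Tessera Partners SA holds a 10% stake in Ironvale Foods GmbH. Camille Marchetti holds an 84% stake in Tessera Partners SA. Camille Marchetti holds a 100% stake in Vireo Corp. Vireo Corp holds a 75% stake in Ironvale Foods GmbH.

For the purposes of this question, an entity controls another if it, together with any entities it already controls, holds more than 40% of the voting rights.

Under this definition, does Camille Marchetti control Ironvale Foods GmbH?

Camille holds 100% of Vireo, so Camille controls Vireo.
Camille holds 84% of Tessera, so Camille controls Tessera.
Tessera and Vireo together hold 10% + 75% = 85% of Ironvale, so Camille controls Ironvale.

Yes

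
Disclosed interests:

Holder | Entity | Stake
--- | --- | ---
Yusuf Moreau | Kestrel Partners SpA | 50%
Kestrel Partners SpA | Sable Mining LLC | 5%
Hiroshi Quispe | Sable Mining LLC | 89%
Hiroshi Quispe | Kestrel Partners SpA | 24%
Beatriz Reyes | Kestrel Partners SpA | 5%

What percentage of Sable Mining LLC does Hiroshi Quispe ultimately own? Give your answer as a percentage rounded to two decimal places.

90.20%

Hiroshi reaches Sable along 2 paths.
Direct stake: 89% = 89%.
Via Kestrel: 24% × 5% = 1.2%.
Total: 89% + 1.2% = 90.2%.
Rounded: 90.20%.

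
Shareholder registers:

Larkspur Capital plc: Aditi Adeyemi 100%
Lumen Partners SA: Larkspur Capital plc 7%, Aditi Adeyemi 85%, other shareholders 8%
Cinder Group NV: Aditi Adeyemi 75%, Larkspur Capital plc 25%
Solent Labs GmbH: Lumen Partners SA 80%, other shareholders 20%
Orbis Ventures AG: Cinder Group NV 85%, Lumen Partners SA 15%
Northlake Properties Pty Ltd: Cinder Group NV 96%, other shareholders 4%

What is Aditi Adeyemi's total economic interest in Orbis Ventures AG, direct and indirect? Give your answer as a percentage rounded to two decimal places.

98.80%

Aditi reaches Orbis along 4 paths.
Via Cinder: 75% × 85% = 63.75%.
Via Larkspur → Cinder: 100% × 25% × 85% = 21.25%.
Via Larkspur → Lumen: 100% × 7% × 15% = 1.05%.
Via Lumen: 85% × 15% = 12.75%.
Total: 63.75% + 21.25% + 1.05% + 12.75% = 98.8%.
Rounded: 98.80%.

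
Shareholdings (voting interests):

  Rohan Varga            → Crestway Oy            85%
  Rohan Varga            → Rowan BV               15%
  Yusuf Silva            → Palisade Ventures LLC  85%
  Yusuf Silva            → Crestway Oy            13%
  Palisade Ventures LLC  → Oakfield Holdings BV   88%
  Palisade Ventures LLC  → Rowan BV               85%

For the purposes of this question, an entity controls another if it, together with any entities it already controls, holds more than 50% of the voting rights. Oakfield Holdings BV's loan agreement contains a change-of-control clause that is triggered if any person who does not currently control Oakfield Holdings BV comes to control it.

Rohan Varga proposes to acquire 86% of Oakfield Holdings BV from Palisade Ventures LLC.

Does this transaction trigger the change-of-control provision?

Yes

The purchase adds only to Rohan's holdings (Palisade's stake shrinks), so Rohan is the only person who could newly come to control Oakfield.
Rohan holds 85% of Crestway, so Rohan controls Crestway.
Neither Rohan nor any entity Rohan controls holds any voting interest in Oakfield.
So before the transaction, Rohan does not control Oakfield.
After the purchase, Rohan holds 86% of Oakfield directly, and Palisade's stake falls to 2%.
Rohan holds 86% of Oakfield, so Rohan controls Oakfield.
Rohan did not control Oakfield before and does after, so the clause is triggered.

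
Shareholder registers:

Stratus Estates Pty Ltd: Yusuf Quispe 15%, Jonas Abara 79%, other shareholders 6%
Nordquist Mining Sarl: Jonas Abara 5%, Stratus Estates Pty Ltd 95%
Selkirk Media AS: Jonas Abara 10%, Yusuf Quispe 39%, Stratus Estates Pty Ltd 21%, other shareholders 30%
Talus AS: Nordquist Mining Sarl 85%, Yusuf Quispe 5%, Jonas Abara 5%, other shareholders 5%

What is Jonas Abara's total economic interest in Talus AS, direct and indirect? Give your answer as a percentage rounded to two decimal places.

Jonas reaches Talus along 3 paths.
Via Nordquist: 5% × 85% = 4.25%.
Via Stratus → Nordquist: 79% × 95% × 85% = 63.7925%.
Direct stake: 5% = 5%.
Total: 4.25% + 63.7925% + 5% = 73.0425%.
Rounded: 73.04%.

73.04%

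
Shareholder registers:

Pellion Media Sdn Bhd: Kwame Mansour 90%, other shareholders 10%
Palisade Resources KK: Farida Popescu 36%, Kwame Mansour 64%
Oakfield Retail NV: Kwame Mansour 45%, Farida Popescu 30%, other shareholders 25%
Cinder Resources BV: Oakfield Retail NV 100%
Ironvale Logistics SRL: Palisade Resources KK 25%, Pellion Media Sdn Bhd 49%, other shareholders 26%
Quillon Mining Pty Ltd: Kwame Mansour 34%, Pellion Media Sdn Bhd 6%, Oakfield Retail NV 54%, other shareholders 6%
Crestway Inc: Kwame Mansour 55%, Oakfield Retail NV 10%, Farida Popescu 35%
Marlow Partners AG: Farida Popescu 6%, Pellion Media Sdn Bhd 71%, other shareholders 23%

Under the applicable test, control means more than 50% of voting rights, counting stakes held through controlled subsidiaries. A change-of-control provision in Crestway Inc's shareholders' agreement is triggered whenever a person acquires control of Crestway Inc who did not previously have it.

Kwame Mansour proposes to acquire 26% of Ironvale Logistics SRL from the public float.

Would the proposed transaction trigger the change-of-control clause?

No

The purchase changes only Kwame's holdings, so Kwame is the only person who could newly come to control Crestway.
Kwame holds 55% of Crestway, so Kwame controls Crestway.
So Kwame already controls Crestway before the transaction.
After the purchase, Kwame holds 26% of Ironvale directly.
Kwame controlled Crestway already, so this is not a new person acquiring control; every other person's position is unchanged or reduced.
No new person acquires control, so the clause is not triggered.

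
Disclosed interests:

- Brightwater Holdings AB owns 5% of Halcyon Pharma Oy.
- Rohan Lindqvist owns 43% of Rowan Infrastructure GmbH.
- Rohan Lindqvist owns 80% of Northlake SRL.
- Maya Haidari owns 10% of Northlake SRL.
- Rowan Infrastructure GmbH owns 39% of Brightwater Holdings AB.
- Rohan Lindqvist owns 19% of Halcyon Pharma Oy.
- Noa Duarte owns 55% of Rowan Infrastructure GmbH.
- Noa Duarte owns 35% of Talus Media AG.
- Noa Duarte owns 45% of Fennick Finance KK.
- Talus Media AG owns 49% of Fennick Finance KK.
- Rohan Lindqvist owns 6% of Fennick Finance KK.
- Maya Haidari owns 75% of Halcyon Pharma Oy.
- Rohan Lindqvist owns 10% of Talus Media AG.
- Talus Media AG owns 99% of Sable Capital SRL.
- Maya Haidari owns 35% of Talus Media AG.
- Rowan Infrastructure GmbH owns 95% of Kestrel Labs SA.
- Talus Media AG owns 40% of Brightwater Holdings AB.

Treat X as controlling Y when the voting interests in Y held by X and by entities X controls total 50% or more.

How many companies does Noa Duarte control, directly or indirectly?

2

Noa holds 55% of Rowan, so Noa controls Rowan.
Rowan holds 95% of Kestrel, so Noa controls Kestrel.
No other company's threshold is met.
Noa controls 2 companies.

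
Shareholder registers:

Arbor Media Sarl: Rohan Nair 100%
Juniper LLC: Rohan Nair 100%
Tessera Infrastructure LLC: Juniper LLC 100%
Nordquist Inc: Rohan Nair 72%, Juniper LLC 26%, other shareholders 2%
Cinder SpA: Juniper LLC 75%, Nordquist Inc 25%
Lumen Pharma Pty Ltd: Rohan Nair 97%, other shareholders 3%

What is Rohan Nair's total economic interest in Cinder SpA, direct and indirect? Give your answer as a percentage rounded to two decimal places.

99.50%

Rohan reaches Cinder along 3 paths.
Via Juniper: 100% × 75% = 75%.
Via Nordquist: 72% × 25% = 18%.
Via Juniper → Nordquist: 100% × 26% × 25% = 6.5%.
Total: 75% + 18% + 6.5% = 99.5%.
Rounded: 99.50%.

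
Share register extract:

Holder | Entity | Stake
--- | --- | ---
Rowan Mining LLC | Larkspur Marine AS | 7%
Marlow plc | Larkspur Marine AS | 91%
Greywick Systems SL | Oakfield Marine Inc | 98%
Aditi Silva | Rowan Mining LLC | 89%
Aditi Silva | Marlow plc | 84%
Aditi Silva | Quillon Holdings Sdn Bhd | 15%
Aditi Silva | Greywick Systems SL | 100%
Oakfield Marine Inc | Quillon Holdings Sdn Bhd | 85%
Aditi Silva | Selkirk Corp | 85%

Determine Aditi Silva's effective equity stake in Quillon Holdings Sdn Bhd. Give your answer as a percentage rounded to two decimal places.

Aditi reaches Quillon along 2 paths.
Via Greywick → Oakfield: 100% × 98% × 85% = 83.3%.
Direct stake: 15% = 15%.
Total: 83.3% + 15% = 98.3%.
Rounded: 98.30%.

98.30%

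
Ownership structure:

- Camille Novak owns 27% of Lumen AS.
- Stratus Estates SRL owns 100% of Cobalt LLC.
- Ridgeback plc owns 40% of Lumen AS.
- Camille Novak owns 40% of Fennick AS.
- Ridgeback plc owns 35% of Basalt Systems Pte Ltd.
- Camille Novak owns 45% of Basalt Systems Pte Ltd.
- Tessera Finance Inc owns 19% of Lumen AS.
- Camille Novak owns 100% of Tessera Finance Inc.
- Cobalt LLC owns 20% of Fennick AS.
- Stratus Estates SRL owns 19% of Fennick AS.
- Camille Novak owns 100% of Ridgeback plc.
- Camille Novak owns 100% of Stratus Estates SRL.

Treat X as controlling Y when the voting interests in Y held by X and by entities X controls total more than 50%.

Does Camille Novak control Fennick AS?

Yes

Camille holds 100% of Stratus, so Camille controls Stratus.
Stratus holds 100% of Cobalt, so Camille controls Cobalt.
Stratus and Camille and Cobalt together hold 19% + 40% + 20% = 79% of Fennick, so Camille controls Fennick.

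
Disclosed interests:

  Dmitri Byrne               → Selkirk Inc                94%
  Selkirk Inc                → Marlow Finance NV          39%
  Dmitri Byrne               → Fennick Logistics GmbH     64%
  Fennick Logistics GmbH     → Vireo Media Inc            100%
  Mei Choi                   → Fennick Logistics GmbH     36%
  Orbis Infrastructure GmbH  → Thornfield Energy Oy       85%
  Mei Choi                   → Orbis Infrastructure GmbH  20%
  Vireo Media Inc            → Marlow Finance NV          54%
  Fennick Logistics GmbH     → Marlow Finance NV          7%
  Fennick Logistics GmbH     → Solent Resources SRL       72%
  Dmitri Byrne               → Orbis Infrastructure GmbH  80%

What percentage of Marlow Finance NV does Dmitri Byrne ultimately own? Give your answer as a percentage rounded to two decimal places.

75.70%

Dmitri reaches Marlow along 3 paths.
Via Selkirk: 94% × 39% = 36.66%.
Via Fennick → Vireo: 64% × 100% × 54% = 34.56%.
Via Fennick: 64% × 7% = 4.48%.
Total: 36.66% + 34.56% + 4.48% = 75.7%.
Rounded: 75.70%.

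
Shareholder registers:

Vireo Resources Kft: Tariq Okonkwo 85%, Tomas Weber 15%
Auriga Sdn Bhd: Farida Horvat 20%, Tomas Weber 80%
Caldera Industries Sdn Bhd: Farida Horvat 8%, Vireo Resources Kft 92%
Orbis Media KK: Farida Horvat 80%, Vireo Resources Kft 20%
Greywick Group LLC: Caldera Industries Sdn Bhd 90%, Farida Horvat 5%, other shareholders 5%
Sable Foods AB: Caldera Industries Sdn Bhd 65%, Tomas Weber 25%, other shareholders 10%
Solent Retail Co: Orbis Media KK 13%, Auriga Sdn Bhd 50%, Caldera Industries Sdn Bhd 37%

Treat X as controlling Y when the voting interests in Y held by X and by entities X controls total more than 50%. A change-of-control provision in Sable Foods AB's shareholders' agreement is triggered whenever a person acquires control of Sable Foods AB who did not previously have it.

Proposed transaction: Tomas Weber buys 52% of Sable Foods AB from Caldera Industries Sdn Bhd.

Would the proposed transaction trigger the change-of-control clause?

Yes

The purchase adds only to Tomas's holdings (Caldera's stake shrinks), so Tomas is the only person who could newly come to control Sable.
Tomas holds 80% of Auriga, so Tomas controls Auriga.
In Sable, Tomas's side holds only 25%, not > 50%.
So before the transaction, Tomas does not control Sable.
After the purchase, Tomas's direct stake in Sable rises to 25% + 52% = 77%, and Caldera's stake falls to 13%.
Tomas holds 77% of Sable, so Tomas controls Sable.
Tomas did not control Sable before and does after, so the clause is triggered.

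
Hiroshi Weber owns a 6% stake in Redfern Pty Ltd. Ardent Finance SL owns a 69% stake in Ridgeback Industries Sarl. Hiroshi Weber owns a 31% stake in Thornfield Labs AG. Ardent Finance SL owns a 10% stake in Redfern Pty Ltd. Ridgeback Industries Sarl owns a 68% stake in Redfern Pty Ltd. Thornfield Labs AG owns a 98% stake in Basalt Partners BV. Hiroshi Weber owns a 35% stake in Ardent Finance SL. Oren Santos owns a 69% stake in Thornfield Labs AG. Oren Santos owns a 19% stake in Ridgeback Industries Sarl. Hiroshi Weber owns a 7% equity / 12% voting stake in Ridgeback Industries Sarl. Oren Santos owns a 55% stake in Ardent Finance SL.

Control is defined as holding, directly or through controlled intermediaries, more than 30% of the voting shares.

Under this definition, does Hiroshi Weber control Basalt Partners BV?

Hiroshi holds 31% of Thornfield, so Hiroshi controls Thornfield.
Thornfield holds 98% of Basalt, so Hiroshi controls Basalt.

Yes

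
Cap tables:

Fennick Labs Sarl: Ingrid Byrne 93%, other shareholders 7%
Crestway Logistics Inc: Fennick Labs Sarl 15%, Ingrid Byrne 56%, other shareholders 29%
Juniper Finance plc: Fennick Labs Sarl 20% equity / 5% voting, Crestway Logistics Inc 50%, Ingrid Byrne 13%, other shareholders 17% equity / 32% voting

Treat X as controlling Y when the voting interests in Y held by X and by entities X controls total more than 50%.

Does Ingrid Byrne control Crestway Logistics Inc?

Ingrid holds 93% of Fennick, so Ingrid controls Fennick.
Fennick and Ingrid together hold 15% + 56% = 71% of Crestway, so Ingrid controls Crestway.

Yes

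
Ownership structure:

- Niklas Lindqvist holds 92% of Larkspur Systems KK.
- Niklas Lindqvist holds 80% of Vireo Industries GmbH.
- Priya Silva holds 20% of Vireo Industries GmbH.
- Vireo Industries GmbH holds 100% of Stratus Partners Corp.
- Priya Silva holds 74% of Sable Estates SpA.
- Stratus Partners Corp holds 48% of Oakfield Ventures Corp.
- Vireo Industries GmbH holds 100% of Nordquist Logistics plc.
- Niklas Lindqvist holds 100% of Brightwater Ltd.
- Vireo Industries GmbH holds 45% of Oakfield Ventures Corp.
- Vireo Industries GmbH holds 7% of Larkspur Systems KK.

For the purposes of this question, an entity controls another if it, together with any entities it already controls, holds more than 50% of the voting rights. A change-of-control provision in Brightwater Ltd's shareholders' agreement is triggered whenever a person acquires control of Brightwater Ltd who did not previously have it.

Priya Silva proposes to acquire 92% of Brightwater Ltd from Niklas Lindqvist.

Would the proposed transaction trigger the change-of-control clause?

The purchase adds only to Priya's holdings (Niklas's stake shrinks), so Priya is the only person who could newly come to control Brightwater.
Priya holds 74% of Sable, so Priya controls Sable.
Neither Priya nor any entity Priya controls holds any voting interest in Brightwater.
So before the transaction, Priya does not control Brightwater.
After the purchase, Priya holds 92% of Brightwater directly, and Niklas's stake falls to 8%.
Priya holds 92% of Brightwater, so Priya controls Brightwater.
Priya did not control Brightwater before and does after, so the clause is triggered.

Yes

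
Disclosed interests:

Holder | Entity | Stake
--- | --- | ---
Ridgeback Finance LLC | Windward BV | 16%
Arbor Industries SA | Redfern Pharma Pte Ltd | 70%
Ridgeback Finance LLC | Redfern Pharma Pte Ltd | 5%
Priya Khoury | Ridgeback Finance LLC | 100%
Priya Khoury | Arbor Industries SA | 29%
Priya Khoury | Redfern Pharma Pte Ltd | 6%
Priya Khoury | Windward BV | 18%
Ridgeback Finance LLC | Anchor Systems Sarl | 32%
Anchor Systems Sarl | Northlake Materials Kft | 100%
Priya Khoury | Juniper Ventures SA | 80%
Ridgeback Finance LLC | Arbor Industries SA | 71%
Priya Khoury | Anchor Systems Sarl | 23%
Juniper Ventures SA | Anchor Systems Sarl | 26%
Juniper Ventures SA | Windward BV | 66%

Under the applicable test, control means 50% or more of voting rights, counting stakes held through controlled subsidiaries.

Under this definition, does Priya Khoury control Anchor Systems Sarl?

Yes

Priya holds 100% of Ridgeback, so Priya controls Ridgeback.
Priya holds 80% of Juniper, so Priya controls Juniper.
Juniper and Ridgeback and Priya together hold 26% + 32% + 23% = 81% of Anchor, so Priya controls Anchor.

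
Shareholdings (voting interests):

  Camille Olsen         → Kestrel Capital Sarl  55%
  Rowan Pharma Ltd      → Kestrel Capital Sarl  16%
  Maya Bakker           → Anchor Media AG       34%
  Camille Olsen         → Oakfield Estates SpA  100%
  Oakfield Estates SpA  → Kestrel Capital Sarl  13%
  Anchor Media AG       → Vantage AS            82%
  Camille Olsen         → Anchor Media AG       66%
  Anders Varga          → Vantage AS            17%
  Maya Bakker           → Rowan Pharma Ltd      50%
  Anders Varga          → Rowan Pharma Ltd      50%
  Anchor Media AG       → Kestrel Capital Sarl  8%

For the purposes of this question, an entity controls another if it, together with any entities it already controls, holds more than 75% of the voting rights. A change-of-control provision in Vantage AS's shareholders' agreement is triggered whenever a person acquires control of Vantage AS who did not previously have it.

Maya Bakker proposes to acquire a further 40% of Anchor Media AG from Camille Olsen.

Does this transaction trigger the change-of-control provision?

No

The purchase adds only to Maya's holdings (Camille's stake shrinks), so Maya is the only person who could newly come to control Vantage.
Maya's largest direct stake is 50% in Rowan, which does not meet the threshold, so Maya controls no company.
Neither Maya nor any entity Maya controls holds any voting interest in Vantage.
So before the transaction, Maya does not control Vantage.
After the purchase, Maya's direct stake in Anchor rises to 34% + 40% = 74%, and Camille's stake falls to 26%.
Maya's side now holds 74% of Anchor, not > 75%, so Maya still does not control Anchor.
After the transaction, neither Maya nor any entity Maya controls holds a voting interest in Vantage, so Maya still does not control it.
No new person acquires control, so the clause is not triggered.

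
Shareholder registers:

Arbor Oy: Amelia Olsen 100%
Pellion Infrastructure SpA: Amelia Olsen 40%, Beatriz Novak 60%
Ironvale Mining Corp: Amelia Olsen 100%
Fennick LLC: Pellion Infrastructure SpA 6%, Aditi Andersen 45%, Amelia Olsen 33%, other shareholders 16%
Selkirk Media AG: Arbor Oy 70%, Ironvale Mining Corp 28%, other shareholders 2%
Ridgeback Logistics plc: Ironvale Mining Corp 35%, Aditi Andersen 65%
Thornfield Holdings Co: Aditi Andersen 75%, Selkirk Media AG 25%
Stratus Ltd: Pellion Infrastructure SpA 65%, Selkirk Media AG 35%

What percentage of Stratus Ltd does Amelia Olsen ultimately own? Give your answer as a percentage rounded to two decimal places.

60.30%

Amelia reaches Stratus along 3 paths.
Via Pellion: 40% × 65% = 26%.
Via Arbor → Selkirk: 100% × 70% × 35% = 24.5%.
Via Ironvale → Selkirk: 100% × 28% × 35% = 9.8%.
Total: 26% + 24.5% + 9.8% = 60.3%.
Rounded: 60.30%.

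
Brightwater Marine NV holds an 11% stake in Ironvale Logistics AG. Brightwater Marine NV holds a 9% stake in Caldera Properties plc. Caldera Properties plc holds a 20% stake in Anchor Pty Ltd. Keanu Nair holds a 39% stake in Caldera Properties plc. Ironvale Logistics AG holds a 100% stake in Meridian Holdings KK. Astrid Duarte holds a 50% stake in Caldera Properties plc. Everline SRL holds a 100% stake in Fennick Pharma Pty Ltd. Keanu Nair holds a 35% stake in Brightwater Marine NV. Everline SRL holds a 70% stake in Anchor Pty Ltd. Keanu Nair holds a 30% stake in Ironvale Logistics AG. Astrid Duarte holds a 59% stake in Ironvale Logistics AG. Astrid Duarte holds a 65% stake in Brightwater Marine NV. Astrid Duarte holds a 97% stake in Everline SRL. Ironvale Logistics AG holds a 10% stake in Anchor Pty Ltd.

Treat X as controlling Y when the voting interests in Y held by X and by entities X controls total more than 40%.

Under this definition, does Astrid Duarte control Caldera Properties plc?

Yes

Astrid holds 65% of Brightwater, so Astrid controls Brightwater.
Brightwater and Astrid together hold 9% + 50% = 59% of Caldera, so Astrid controls Caldera.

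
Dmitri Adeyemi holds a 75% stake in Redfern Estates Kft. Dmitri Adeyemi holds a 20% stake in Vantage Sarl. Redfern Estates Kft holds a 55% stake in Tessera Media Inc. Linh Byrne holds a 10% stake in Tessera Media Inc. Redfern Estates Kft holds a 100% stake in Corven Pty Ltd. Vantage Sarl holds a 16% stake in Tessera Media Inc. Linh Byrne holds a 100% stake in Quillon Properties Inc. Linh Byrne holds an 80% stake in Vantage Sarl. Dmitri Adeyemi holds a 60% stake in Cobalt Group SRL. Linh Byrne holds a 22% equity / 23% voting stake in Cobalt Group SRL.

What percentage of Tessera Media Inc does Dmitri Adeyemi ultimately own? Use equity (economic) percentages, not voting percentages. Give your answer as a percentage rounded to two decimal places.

44.45%

Dmitri reaches Tessera along 2 paths.
Via Vantage: 20% × 16% = 3.2%.
Via Redfern: 75% × 55% = 41.25%.
Total: 3.2% + 41.25% = 44.45%.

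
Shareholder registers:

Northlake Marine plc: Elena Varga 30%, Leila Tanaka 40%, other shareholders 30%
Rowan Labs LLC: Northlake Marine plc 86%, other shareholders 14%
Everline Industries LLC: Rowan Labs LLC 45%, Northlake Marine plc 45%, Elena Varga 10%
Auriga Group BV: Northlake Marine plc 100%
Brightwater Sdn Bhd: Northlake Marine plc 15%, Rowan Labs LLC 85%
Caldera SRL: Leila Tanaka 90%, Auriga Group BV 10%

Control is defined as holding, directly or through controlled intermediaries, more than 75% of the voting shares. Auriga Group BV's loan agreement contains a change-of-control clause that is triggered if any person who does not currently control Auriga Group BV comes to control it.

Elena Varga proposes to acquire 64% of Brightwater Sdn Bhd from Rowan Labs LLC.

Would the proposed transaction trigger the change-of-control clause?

No

The purchase adds only to Elena's holdings (Rowan's stake shrinks), so Elena is the only person who could newly come to control Auriga.
Elena's largest direct stake is 30% in Northlake, which does not meet the threshold, so Elena controls no company.
Neither Elena nor any entity Elena controls holds any voting interest in Auriga.
So before the transaction, Elena does not control Auriga.
After the purchase, Elena holds 64% of Brightwater directly, and Rowan's stake falls to 21%.
Elena's side now holds 64% of Brightwater, not > 75%, so Elena still does not control Brightwater.
After the transaction, neither Elena nor any entity Elena controls holds a voting interest in Auriga, so Elena still does not control it.
No new person acquires control, so the clause is not triggered.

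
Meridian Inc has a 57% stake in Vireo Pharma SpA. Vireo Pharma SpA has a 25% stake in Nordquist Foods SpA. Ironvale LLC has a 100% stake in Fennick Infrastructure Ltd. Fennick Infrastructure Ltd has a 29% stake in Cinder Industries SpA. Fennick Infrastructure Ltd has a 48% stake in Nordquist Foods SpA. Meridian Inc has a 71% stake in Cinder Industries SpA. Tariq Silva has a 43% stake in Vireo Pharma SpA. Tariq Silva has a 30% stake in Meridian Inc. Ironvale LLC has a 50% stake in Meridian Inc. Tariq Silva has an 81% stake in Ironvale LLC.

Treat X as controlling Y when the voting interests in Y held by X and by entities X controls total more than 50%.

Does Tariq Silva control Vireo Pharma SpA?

Tariq holds 81% of Ironvale, so Tariq controls Ironvale.
Tariq and Ironvale together hold 30% + 50% = 80% of Meridian, so Tariq controls Meridian.
Tariq and Meridian together hold 43% + 57% = 100% of Vireo, so Tariq controls Vireo.

Yes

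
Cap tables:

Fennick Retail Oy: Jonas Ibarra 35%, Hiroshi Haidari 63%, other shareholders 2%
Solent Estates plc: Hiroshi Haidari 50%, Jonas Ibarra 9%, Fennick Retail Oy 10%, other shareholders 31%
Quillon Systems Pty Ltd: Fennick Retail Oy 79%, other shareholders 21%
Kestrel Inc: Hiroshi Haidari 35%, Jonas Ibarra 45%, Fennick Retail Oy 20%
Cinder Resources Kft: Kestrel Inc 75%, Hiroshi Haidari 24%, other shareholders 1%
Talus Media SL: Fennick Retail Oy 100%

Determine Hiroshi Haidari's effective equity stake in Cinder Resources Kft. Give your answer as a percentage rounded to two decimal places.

59.70%

Hiroshi reaches Cinder along 3 paths.
Via Kestrel: 35% × 75% = 26.25%.
Via Fennick → Kestrel: 63% × 20% × 75% = 9.45%.
Direct stake: 24% = 24%.
Total: 26.25% + 9.45% + 24% = 59.7%.
Rounded: 59.70%.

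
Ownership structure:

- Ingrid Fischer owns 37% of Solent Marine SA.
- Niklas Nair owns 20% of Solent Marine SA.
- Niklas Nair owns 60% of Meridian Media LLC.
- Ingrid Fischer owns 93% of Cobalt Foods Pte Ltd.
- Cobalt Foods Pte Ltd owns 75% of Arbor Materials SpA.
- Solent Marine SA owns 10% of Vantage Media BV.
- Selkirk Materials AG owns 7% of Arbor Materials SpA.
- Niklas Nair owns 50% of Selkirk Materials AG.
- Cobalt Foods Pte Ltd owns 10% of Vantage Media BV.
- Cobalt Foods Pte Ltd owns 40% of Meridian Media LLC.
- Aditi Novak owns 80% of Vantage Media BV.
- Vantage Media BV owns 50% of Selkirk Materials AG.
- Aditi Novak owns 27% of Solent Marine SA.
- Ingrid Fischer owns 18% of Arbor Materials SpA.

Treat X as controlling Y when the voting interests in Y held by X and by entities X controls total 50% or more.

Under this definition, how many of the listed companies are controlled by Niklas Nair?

2

Niklas holds 60% of Meridian, so Niklas controls Meridian.
Niklas holds 50% of Selkirk, so Niklas controls Selkirk.
No other company's threshold is met.
Niklas controls 2 companies.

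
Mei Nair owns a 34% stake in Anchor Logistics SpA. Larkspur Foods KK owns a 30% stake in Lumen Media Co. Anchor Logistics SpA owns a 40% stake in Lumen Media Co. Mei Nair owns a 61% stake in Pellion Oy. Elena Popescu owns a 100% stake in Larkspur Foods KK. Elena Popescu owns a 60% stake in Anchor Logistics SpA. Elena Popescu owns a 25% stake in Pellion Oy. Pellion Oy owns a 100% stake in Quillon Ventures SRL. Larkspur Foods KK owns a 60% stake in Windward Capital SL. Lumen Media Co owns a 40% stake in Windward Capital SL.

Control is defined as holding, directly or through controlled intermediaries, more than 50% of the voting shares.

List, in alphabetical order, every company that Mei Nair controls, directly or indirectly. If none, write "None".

Pellion Oy, Quillon Ventures SRL

Mei holds 61% of Pellion, so Mei controls Pellion.
Pellion holds 100% of Quillon, so Mei controls Quillon.
No other company's threshold is met.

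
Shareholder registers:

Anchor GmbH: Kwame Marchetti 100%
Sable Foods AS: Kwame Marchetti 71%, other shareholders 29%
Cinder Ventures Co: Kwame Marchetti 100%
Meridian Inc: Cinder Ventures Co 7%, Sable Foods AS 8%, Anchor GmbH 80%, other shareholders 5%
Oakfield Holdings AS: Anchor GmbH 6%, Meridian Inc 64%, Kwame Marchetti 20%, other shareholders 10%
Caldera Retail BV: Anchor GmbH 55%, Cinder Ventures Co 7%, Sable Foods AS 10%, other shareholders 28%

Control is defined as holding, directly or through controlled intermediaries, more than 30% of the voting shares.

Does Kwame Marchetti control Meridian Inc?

Yes

Kwame holds 100% of Cinder, so Kwame controls Cinder.
Kwame holds 100% of Anchor, so Kwame controls Anchor.
Kwame holds 71% of Sable, so Kwame controls Sable.
Cinder and Sable and Anchor together hold 7% + 8% + 80% = 95% of Meridian, so Kwame controls Meridian.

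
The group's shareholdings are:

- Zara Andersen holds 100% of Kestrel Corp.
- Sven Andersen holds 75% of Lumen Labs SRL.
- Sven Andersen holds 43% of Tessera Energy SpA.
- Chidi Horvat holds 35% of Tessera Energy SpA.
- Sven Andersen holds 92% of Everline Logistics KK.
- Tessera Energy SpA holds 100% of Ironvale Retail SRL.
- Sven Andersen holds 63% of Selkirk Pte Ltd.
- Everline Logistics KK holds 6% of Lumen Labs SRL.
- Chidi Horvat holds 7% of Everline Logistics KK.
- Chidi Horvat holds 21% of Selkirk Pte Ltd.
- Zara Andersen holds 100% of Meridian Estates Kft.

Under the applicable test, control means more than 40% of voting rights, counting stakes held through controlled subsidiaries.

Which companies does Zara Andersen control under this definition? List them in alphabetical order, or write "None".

Kestrel Corp, Meridian Estates Kft

Zara holds 100% of Meridian, so Zara controls Meridian.
Zara holds 100% of Kestrel, so Zara controls Kestrel.
No other company's threshold is met.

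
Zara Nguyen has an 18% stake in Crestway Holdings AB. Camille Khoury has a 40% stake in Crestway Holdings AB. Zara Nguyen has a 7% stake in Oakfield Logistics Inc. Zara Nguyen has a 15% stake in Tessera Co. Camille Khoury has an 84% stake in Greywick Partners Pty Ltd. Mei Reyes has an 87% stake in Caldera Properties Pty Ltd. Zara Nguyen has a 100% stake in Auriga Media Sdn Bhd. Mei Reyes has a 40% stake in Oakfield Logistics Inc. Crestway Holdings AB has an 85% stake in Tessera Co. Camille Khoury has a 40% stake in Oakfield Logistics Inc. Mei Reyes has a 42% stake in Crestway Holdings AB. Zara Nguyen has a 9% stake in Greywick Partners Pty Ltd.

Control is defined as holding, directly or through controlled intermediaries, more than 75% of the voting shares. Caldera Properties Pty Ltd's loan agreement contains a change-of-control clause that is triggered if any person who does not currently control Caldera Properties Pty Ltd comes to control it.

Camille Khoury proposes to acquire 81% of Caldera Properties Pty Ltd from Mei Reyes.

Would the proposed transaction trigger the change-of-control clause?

The purchase adds only to Camille's holdings (Mei's stake shrinks), so Camille is the only person who could newly come to control Caldera.
Camille holds 84% of Greywick, so Camille controls Greywick.
Neither Camille nor any entity Camille controls holds any voting interest in Caldera.
So before the transaction, Camille does not control Caldera.
After the purchase, Camille holds 81% of Caldera directly, and Mei's stake falls to 6%.
Camille holds 81% of Caldera, so Camille controls Caldera.
Camille did not control Caldera before and does after, so the clause is triggered.

Yes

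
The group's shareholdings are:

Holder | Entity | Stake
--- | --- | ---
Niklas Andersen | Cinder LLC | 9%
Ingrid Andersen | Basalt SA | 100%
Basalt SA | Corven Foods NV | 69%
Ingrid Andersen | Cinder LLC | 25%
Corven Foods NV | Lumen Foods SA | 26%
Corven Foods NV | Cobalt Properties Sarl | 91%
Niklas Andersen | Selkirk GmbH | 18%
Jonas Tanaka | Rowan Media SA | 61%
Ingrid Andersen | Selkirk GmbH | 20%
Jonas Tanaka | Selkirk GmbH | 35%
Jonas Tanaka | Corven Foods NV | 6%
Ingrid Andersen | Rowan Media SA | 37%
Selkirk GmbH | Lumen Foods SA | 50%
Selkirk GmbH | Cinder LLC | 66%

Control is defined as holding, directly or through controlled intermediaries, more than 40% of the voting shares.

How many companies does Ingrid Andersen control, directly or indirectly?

3

Ingrid holds 100% of Basalt, so Ingrid controls Basalt.
Basalt holds 69% of Corven, so Ingrid controls Corven.
Corven holds 91% of Cobalt, so Ingrid controls Cobalt.
No other company's threshold is met.
Ingrid controls 3 companies.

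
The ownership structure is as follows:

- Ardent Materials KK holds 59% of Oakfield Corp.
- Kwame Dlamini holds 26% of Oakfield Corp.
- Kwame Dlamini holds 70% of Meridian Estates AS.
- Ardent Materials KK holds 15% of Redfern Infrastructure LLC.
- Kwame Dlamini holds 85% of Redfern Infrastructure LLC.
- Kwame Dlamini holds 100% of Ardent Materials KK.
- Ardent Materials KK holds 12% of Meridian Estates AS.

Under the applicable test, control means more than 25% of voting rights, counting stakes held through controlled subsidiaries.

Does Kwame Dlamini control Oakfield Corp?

Kwame holds 100% of Ardent, so Kwame controls Ardent.
Kwame and Ardent together hold 26% + 59% = 85% of Oakfield, so Kwame controls Oakfield.

Yes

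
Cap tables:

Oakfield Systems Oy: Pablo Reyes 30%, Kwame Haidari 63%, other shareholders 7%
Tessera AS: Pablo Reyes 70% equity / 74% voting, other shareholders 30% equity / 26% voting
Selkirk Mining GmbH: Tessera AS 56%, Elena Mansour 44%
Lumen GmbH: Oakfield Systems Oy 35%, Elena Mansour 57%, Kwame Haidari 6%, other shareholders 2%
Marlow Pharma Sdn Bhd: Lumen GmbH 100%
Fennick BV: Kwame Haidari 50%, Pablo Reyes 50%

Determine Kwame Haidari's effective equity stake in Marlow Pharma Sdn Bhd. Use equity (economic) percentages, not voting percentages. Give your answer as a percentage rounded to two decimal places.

Kwame reaches Marlow along 2 paths.
Via Oakfield → Lumen: 63% × 35% × 100% = 22.05%.
Via Lumen: 6% × 100% = 6%.
Total: 22.05% + 6% = 28.05%.

28.05%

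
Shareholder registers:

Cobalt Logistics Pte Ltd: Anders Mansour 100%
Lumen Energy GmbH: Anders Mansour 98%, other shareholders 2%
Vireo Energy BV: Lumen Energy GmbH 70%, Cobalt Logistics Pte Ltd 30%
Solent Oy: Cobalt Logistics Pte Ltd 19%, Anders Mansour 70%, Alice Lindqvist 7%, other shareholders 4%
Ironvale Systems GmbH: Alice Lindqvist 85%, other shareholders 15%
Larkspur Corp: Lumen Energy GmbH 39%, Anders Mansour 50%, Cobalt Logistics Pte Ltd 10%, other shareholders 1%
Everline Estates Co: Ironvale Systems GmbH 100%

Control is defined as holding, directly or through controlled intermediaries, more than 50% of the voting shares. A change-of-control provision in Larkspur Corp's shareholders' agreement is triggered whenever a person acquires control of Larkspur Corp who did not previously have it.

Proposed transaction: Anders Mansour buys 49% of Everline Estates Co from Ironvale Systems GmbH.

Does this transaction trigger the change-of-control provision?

The purchase adds only to Anders's holdings (Ironvale's stake shrinks), so Anders is the only person who could newly come to control Larkspur.
Anders holds 98% of Lumen, so Anders controls Lumen.
Anders holds 100% of Cobalt, so Anders controls Cobalt.
Lumen and Anders and Cobalt together hold 39% + 50% + 10% = 99% of Larkspur, so Anders controls Larkspur.
So Anders already controls Larkspur before the transaction.
After the purchase, Anders holds 49% of Everline directly, and Ironvale's stake falls to 51%.
Anders controlled Larkspur already, so this is not a new person acquiring control; every other person's position is unchanged or reduced.
No new person acquires control, so the clause is not triggered.

No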